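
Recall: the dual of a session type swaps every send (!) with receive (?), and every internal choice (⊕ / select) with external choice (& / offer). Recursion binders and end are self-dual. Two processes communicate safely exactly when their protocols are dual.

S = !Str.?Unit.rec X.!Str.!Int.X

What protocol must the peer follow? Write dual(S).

?Str.!Unit.rec X.?Str.?Int.X

!Str → ?Str
  ?Unit → !Unit
    rec X → rec X  (binder kept)
      !Str → ?Str
        !Int → ?Int
          dual(X) = X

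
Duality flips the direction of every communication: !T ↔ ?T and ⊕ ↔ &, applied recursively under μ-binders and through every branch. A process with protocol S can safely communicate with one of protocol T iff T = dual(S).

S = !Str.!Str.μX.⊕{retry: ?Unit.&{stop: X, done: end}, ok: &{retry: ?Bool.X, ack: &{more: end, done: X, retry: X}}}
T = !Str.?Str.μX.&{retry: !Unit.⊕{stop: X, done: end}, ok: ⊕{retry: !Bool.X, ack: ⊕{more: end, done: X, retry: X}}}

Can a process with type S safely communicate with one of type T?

NO

!Str | !Str  ✗ same direction on both sides — not dual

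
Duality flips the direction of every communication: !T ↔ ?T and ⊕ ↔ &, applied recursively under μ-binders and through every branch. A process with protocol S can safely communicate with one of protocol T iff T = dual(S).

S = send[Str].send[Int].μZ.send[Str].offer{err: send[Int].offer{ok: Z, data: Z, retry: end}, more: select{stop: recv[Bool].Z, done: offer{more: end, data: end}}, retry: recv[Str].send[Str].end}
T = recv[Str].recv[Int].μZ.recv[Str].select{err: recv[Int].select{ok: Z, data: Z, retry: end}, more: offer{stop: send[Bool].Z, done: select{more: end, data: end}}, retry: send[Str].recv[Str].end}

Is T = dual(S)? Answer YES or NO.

YES

send[Str] ‖ recv[Str]  ok
  send[Int] ‖ recv[Int]  ok
    μZ ‖ μZ  ok (rec unchanged)
      send[Str] ‖ recv[Str]  ok
        offer{err,more,retry} ‖ select{err,more,retry}  ok same labels
          [err]
            send[Int] ‖ recv[Int]  ok
              offer{ok,data,retry} ‖ select{ok,data,retry}  ok same labels
                [ok]
                  Z ‖ Z  ok
                [data]
                  Z ‖ Z  ok
                [retry]
                  end ‖ end  ok
          [more]
            select{stop,done} ‖ offer{stop,done}  ok same labels
              [stop]
                recv[Bool] ‖ send[Bool]  ok
                  Z ‖ Z  ok
              [done]
                offer{more,data} ‖ select{more,data}  ok same labels
                  [more]
                    end ‖ end  ok
                  [data]
                    end ‖ end  ok
          [retry]
            recv[Str] ‖ send[Str]  ok
              send[Str] ‖ recv[Str]  ok
                end ‖ end  ok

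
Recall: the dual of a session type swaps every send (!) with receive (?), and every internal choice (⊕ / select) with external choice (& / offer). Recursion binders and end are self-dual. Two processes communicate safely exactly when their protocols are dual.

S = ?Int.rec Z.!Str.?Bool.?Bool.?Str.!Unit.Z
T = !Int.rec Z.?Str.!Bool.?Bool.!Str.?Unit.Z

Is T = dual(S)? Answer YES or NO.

?Int ‖ !Int  ok
  rec Z ‖ rec Z  ok (binder kept)
    !Str ‖ ?Str  ok
      ?Bool ‖ !Bool  ok
        ?Bool ‖ ?Bool  ✗ same direction on both sides — not dual

NO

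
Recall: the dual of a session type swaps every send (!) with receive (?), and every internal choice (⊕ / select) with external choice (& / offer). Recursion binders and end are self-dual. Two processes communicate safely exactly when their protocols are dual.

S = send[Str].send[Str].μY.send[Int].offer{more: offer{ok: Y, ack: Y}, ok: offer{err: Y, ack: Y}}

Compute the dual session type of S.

recv[Str].recv[Str].μY.recv[Int].select{more: select{ok: Y, ack: Y}, ok: select{err: Y, ack: Y}}

send[Str] → recv[Str]
  send[Str] → recv[Str]
    μY → μY  (binder kept)
      send[Int] → recv[Int]
        offer{more,ok} → select{more,ok}  (external→internal)
          • more:
            offer{ok,ack} → select{ok,ack}  (external→internal)
              • ok:
                Y ↦ Y
              • ack:
                Y ↦ Y
          • ok:
            offer{err,ack} → select{err,ack}  (external→internal)
              • err:
                Y ↦ Y
              • ack:
                Y ↦ Y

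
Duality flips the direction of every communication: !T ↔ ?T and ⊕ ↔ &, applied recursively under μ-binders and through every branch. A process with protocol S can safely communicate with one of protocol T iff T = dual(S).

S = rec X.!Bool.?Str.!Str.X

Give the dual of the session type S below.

rec X → rec X  (binder kept)
  !Bool → ?Bool
    ?Str → !Str
      !Str → ?Str
        X self-dual

rec X.?Bool.!Str.?Str.X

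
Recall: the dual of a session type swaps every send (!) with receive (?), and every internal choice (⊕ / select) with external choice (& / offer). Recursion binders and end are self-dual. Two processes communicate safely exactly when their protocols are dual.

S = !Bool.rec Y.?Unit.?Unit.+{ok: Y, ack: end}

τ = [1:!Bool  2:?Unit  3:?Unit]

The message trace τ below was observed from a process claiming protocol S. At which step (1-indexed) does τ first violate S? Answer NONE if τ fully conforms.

[1] !Bool  ok  residual = rec Y.…
[2] ?Unit  ok  residual = ?Unit.+{ok: rec Y.…, ack: end}
[3] ?Unit  ok  residual = +{ok: rec Y.…, ack: end}
τ conforms to S (length 3)

NONE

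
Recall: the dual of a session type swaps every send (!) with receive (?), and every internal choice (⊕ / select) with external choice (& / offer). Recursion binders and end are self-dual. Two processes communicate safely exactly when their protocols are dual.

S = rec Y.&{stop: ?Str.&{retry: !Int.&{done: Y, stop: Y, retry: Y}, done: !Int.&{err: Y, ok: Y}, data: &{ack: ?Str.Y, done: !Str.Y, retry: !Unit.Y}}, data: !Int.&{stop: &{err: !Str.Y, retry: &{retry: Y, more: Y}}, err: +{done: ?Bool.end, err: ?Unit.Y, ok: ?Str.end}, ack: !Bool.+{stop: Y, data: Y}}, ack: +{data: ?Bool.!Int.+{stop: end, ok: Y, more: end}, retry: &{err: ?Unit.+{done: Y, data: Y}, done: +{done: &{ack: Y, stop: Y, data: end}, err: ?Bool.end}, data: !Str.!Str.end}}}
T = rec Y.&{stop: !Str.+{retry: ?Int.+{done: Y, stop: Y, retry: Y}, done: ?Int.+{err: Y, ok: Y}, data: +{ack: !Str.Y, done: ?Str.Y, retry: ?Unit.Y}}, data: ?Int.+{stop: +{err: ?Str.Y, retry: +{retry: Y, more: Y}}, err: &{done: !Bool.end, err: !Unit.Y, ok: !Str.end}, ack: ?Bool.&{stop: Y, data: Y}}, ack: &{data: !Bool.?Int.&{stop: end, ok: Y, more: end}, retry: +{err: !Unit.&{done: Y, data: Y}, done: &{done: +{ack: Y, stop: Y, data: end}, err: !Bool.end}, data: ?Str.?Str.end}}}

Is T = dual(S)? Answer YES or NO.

NO

rec Y ‖ rec Y  ✓ (binder kept)
  &{stop,data,ack} ‖ &{stop,data,ack}  ✗ choice polarity not flipped — not dual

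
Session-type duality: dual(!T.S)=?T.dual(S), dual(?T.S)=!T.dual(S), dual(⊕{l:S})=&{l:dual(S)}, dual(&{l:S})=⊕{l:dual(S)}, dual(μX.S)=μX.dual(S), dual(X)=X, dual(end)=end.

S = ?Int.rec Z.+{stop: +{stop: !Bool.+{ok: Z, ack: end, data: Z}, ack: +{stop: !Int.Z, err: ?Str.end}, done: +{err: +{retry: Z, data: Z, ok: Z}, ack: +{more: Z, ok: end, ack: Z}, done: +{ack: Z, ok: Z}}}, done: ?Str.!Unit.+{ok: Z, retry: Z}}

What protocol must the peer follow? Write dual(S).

!Int.rec Z.&{stop: &{stop: ?Bool.&{ok: Z, ack: end, data: Z}, ack: &{stop: ?Int.Z, err: !Str.end}, done: &{err: &{retry: Z, data: Z, ok: Z}, ack: &{more: Z, ok: end, ack: Z}, done: &{ack: Z, ok: Z}}}, done: !Str.?Unit.&{ok: Z, retry: Z}}

?Int = !Int
  rec Z = rec Z  (rec unchanged)
    +{stop,done} = &{stop,done}  (⊕→&)
      • stop:
        +{stop,ack,done} = &{stop,ack,done}  (⊕→&)
          • stop:
            !Bool = ?Bool
              +{ok,ack,data} = &{ok,ack,data}  (⊕→&)
                • ok:
                  Z ↦ Z
                • ack:
                  end ↦ end
                • data:
                  Z ↦ Z
          • ack:
            +{stop,err} = &{stop,err}  (⊕→&)
              • stop:
                !Int = ?Int
                  Z ↦ Z
              • err:
                ?Str = !Str
                  end ↦ end
          • done:
            +{err,ack,done} = &{err,ack,done}  (⊕→&)
              • err:
                +{retry,data,ok} = &{retry,data,ok}  (⊕→&)
                  • retry:
                    Z ↦ Z
                  • data:
                    Z ↦ Z
                  • ok:
                    Z ↦ Z
              • ack:
                +{more,ok,ack} = &{more,ok,ack}  (⊕→&)
                  • more:
                    Z ↦ Z
                  • ok:
                    end ↦ end
                  • ack:
                    Z ↦ Z
              • done:
                +{ack,ok} = &{ack,ok}  (⊕→&)
                  • ack:
                    Z ↦ Z
                  • ok:
                    Z ↦ Z
      • done:
        ?Str = !Str
          !Unit = ?Unit
            +{ok,retry} = &{ok,retry}  (⊕→&)
              • ok:
                Z ↦ Z
              • retry:
                Z ↦ Z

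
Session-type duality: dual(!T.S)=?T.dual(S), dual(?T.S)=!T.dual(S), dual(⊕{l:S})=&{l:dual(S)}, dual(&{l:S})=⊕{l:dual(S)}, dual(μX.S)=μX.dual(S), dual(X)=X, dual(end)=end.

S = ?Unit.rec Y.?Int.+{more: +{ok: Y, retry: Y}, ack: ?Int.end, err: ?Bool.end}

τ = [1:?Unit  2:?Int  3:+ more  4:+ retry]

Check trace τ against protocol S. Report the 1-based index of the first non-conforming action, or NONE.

step 1: ?Unit  ok  residual = rec Y.…
step 2: ?Int  ok  residual = +{more: +{ok: rec Y.…, retry: rec Y.…}, ack: ?Int.end, err: ?Bool.end}
step 3: + more  ok  residual = +{ok: rec Y.…, retry: rec Y.…}
step 4: + retry  ok  residual = rec Y.…
trace exhausted — no violation

NONE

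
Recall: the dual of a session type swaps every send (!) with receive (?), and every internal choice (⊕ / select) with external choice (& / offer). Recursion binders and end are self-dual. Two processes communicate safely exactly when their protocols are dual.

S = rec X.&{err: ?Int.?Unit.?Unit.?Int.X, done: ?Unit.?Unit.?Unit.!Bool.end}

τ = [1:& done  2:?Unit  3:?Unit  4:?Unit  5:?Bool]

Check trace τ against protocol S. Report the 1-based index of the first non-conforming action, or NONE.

step 1: & done  match  cont: ?Unit.?Unit.?Unit.!Bool.end
step 2: ?Unit  match  cont: ?Unit.?Unit.!Bool.end
step 3: ?Unit  match  cont: ?Unit.!Bool.end
step 4: ?Unit  match  cont: !Bool.end
step 5: got ?Bool, protocol expects !Bool  ✗

5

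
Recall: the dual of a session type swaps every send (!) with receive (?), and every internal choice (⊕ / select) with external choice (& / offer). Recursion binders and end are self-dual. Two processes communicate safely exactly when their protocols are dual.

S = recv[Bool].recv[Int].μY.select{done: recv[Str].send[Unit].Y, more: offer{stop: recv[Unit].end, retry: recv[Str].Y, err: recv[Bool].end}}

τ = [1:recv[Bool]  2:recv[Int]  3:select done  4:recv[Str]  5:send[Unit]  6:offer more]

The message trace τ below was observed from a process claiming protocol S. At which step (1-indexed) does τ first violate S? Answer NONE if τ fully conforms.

step 1: recv[Bool]  match  cont: recv[Int].μY.…
step 2: recv[Int]  match  cont: μY.…
step 3: select done  match  cont: recv[Str].send[Unit].μY.…
step 4: recv[Str]  match  cont: send[Unit].μY.…
step 5: send[Unit]  match  cont: μY.…
step 6: got offer more, protocol expects select done or select more  ✗

6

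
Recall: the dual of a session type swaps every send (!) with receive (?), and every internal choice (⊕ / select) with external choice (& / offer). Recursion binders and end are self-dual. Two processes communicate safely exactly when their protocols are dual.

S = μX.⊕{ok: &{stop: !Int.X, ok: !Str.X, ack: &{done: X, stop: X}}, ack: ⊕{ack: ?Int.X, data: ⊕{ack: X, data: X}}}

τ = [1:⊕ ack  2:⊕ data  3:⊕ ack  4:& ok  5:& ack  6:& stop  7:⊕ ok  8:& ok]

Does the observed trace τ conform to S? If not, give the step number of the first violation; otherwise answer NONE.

4

step 1: ⊕ ack  ✓  state: ⊕{ack: ?Int.μX.…, data: ⊕{ack: μX.…, data: μX.…}}
step 2: ⊕ data  ✓  state: ⊕{ack: μX.…, data: μX.…}
step 3: ⊕ ack  ✓  state: μX.…
step 4: got & ok, protocol expects ⊕ ok or ⊕ ack  ✗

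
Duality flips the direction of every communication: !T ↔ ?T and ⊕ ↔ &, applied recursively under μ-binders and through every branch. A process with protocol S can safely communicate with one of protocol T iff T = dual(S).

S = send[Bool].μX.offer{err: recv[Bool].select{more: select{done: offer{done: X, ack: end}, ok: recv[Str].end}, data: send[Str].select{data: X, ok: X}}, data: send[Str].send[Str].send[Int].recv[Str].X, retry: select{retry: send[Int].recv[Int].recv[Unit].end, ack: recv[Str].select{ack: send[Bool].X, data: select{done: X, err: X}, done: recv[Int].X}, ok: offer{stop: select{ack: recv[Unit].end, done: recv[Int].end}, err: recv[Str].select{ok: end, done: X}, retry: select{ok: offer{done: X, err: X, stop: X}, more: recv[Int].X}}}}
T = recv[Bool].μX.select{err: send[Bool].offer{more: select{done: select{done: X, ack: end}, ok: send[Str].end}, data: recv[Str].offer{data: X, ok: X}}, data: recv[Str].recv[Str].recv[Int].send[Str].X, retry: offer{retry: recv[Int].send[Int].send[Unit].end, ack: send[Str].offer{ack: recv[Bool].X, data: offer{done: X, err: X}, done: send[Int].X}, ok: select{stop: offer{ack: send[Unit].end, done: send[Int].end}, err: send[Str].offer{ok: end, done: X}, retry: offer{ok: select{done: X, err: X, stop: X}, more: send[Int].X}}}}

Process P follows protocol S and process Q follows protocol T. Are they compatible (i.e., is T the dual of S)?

NO

send[Bool] ‖ recv[Bool]  ✓
  μX ‖ μX  ✓ (rec unchanged)
    offer{err,data,retry} ‖ select{err,data,retry}  ✓ labels match
      case err:
        recv[Bool] ‖ send[Bool]  ✓
          select{more,data} ‖ offer{more,data}  ✓ labels match
            case more:
              select{done,ok} ‖ select{done,ok}  ✗ choice polarity not flipped — not dual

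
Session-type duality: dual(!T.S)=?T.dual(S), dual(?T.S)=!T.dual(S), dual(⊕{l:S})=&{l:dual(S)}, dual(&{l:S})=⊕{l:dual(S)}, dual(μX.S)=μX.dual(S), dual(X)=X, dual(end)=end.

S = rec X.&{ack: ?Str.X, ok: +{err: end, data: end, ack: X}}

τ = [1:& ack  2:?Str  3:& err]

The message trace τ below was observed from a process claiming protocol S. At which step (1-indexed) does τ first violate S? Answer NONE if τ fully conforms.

3

[1] & ack  ok  residual = ?Str.rec X.…
[2] ?Str  ok  residual = rec X.…
[3] got & err, protocol expects & ack or & ok  ✗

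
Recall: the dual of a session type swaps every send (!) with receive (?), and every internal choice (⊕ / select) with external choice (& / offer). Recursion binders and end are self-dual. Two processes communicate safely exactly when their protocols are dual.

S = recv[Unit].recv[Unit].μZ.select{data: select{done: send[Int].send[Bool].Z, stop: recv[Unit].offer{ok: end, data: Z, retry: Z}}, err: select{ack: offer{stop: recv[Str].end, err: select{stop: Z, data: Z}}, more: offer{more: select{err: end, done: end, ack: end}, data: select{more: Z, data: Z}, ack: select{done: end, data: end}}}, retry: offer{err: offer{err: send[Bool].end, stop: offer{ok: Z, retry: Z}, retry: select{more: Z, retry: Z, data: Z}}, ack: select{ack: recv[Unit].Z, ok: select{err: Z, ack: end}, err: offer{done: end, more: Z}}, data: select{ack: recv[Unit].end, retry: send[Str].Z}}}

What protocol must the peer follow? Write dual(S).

recv[Unit] → send[Unit]
  recv[Unit] → send[Unit]
    μZ → μZ  (binder kept)
      select{data,err,retry} → offer{data,err,retry}  (select→offer)
        [data]
          select{done,stop} → offer{done,stop}  (select→offer)
            [done]
              send[Int] → recv[Int]
                send[Bool] → recv[Bool]
                  Z self-dual
            [stop]
              recv[Unit] → send[Unit]
                offer{ok,data,retry} → select{ok,data,retry}  (offer→select)
                  [ok]
                    end self-dual
                  [data]
                    Z self-dual
                  [retry]
                    Z self-dual
        [err]
          select{ack,more} → offer{ack,more}  (select→offer)
            [ack]
              offer{stop,err} → select{stop,err}  (offer→select)
                [stop]
                  recv[Str] → send[Str]
                    end self-dual
                [err]
                  select{stop,data} → offer{stop,data}  (select→offer)
                    [stop]
                      Z self-dual
                    [data]
                      Z self-dual
            [more]
              offer{more,data,ack} → select{more,data,ack}  (offer→select)
                [more]
                  select{err,done,ack} → offer{err,done,ack}  (select→offer)
                    [err]
                      end self-dual
                    [done]
                      end self-dual
                    [ack]
                      end self-dual
                [data]
                  select{more,data} → offer{more,data}  (select→offer)
                    [more]
                      Z self-dual
                    [data]
                      Z self-dual
                [ack]
                  select{done,data} → offer{done,data}  (select→offer)
                    [done]
                      end self-dual
                    [data]
                      end self-dual
        [retry]
          offer{err,ack,data} → select{err,ack,data}  (offer→select)
            [err]
              offer{err,stop,retry} → select{err,stop,retry}  (offer→select)
                [err]
                  send[Bool] → recv[Bool]
                    end self-dual
                [stop]
                  offer{ok,retry} → select{ok,retry}  (offer→select)
                    [ok]
                      Z self-dual
                    [retry]
                      Z self-dual
                [retry]
                  select{more,retry,data} → offer{more,retry,data}  (select→offer)
                    [more]
                      Z self-dual
                    [retry]
                      Z self-dual
                    [data]
                      Z self-dual
            [ack]
              select{ack,ok,err} → offer{ack,ok,err}  (select→offer)
                [ack]
                  recv[Unit] → send[Unit]
                    Z self-dual
                [ok]
                  select{err,ack} → offer{err,ack}  (select→offer)
                    [err]
                      Z self-dual
                    [ack]
                      end self-dual
                [err]
                  offer{done,more} → select{done,more}  (offer→select)
                    [done]
                      end self-dual
                    [more]
                      Z self-dual
            [data]
              select{ack,retry} → offer{ack,retry}  (select→offer)
                [ack]
                  recv[Unit] → send[Unit]
                    end self-dual
                [retry]
                  send[Str] → recv[Str]
                    Z self-dual

send[Unit].send[Unit].μZ.offer{data: offer{done: recv[Int].recv[Bool].Z, stop: send[Unit].select{ok: end, data: Z, retry: Z}}, err: offer{ack: select{stop: send[Str].end, err: offer{stop: Z, data: Z}}, more: select{more: offer{err: end, done: end, ack: end}, data: offer{more: Z, data: Z}, ack: offer{done: end, data: end}}}, retry: select{err: select{err: recv[Bool].end, stop: select{ok: Z, retry: Z}, retry: offer{more: Z, retry: Z, data: Z}}, ack: offer{ack: send[Unit].Z, ok: offer{err: Z, ack: end}, err: select{done: end, more: Z}}, data: offer{ack: send[Unit].end, retry: recv[Str].Z}}}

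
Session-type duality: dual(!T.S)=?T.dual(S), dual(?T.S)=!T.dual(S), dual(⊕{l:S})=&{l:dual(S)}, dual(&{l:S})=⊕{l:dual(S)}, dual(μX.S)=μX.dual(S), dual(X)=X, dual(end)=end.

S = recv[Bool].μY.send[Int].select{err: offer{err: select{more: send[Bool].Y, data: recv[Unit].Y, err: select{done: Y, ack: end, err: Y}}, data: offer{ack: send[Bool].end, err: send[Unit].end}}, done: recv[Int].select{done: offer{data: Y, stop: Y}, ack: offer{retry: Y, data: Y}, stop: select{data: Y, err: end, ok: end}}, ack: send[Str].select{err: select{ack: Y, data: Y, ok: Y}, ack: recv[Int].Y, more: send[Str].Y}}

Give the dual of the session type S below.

send[Bool].μY.recv[Int].offer{err: select{err: offer{more: recv[Bool].Y, data: send[Unit].Y, err: offer{done: Y, ack: end, err: Y}}, data: select{ack: recv[Bool].end, err: recv[Unit].end}}, done: send[Int].offer{done: select{data: Y, stop: Y}, ack: select{retry: Y, data: Y}, stop: offer{data: Y, err: end, ok: end}}, ack: recv[Str].offer{err: offer{ack: Y, data: Y, ok: Y}, ack: send[Int].Y, more: recv[Str].Y}}

recv[Bool] ↦ send[Bool]
  μY ↦ μY  (binder kept)
    send[Int] ↦ recv[Int]
      select{err,done,ack} ↦ offer{err,done,ack}  (⊕→&)
        • err:
          offer{err,data} ↦ select{err,data}  (&→⊕)
            • err:
              select{more,data,err} ↦ offer{more,data,err}  (⊕→&)
                • more:
                  send[Bool] ↦ recv[Bool]
                    dual(Y) = Y
                • data:
                  recv[Unit] ↦ send[Unit]
                    dual(Y) = Y
                • err:
                  select{done,ack,err} ↦ offer{done,ack,err}  (⊕→&)
                    • done:
                      dual(Y) = Y
                    • ack:
                      dual(end) = end
                    • err:
                      dual(Y) = Y
            • data:
              offer{ack,err} ↦ select{ack,err}  (&→⊕)
                • ack:
                  send[Bool] ↦ recv[Bool]
                    dual(end) = end
                • err:
                  send[Unit] ↦ recv[Unit]
                    dual(end) = end
        • done:
          recv[Int] ↦ send[Int]
            select{done,ack,stop} ↦ offer{done,ack,stop}  (⊕→&)
              • done:
                offer{data,stop} ↦ select{data,stop}  (&→⊕)
                  • data:
                    dual(Y) = Y
                  • stop:
                    dual(Y) = Y
              • ack:
                offer{retry,data} ↦ select{retry,data}  (&→⊕)
                  • retry:
                    dual(Y) = Y
                  • data:
                    dual(Y) = Y
              • stop:
                select{data,err,ok} ↦ offer{data,err,ok}  (⊕→&)
                  • data:
                    dual(Y) = Y
                  • err:
                    dual(end) = end
                  • ok:
                    dual(end) = end
        • ack:
          send[Str] ↦ recv[Str]
            select{err,ack,more} ↦ offer{err,ack,more}  (⊕→&)
              • err:
                select{ack,data,ok} ↦ offer{ack,data,ok}  (⊕→&)
                  • ack:
                    dual(Y) = Y
                  • data:
                    dual(Y) = Y
                  • ok:
                    dual(Y) = Y
              • ack:
                recv[Int] ↦ send[Int]
                  dual(Y) = Y
              • more:
                send[Str] ↦ recv[Str]
                  dual(Y) = Y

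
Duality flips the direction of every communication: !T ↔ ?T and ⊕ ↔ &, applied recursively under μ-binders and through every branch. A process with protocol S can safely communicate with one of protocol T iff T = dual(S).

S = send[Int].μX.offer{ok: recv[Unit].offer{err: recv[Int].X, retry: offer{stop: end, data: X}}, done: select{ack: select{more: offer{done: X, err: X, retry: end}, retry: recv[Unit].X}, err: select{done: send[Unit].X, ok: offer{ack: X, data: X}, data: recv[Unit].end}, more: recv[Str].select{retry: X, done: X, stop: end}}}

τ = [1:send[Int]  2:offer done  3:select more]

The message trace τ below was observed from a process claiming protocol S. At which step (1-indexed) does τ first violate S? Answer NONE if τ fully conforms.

step 1: send[Int]  ok  cont: μX.…
step 2: offer done  ok  cont: select{ack: select{more: offer{done: μX.…, err: μX.…, retry: end}, retry: recv[Unit].μX.…}, err: select{done: send[Unit].μX.…, ok: offer{ack: μX.…, data: μX.…}, data: recv[Unit].end}, more: recv[Str].select{retry: μX.…, done: μX.…, stop: end}}
step 3: select more  ok  cont: recv[Str].select{retry: μX.…, done: μX.…, stop: end}
trace exhausted — no violation

NONE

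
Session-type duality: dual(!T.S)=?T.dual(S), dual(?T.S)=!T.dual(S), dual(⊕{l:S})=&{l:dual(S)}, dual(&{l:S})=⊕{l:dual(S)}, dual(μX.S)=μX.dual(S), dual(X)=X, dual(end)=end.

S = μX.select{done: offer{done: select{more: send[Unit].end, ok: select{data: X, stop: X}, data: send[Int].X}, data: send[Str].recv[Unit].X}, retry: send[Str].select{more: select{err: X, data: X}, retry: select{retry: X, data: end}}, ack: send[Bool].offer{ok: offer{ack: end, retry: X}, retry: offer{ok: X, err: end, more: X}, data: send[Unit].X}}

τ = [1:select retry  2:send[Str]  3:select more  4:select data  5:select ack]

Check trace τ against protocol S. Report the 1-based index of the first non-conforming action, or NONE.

NONE

@1 select retry  match  cont: send[Str].select{more: select{err: μX.…, data: μX.…}, retry: select{retry: μX.…, data: end}}
@2 send[Str]  match  cont: select{more: select{err: μX.…, data: μX.…}, retry: select{retry: μX.…, data: end}}
@3 select more  match  cont: select{err: μX.…, data: μX.…}
@4 select data  match  cont: μX.…
@5 select ack  match  cont: send[Bool].offer{ok: offer{ack: end, retry: μX.…}, retry: offer{ok: μX.…, err: end, more: μX.…}, data: send[Unit].μX.…}
τ conforms to S (length 5)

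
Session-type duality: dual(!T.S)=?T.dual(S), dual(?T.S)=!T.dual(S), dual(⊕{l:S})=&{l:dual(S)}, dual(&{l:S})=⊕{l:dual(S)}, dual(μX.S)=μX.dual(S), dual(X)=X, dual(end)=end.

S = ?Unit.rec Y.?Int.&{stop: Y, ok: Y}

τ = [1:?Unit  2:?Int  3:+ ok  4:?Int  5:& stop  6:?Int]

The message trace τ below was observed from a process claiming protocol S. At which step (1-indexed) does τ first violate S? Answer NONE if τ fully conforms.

@1 ?Unit  ✓  now at rec Y.…
@2 ?Int  ✓  now at &{stop: rec Y.…, ok: rec Y.…}
@3 got + ok, protocol expects & stop or & ok  ✗

3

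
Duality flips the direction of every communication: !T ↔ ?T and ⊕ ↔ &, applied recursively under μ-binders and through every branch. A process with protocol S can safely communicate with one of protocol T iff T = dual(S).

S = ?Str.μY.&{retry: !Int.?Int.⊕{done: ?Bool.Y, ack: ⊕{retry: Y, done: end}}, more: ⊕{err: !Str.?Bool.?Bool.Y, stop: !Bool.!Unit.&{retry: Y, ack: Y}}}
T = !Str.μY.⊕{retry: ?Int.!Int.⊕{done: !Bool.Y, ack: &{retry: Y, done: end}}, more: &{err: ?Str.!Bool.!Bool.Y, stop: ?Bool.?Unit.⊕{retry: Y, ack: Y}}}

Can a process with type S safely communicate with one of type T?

NO

?Str vs !Str  ✓
  μY vs μY  ✓ (binder kept)
    &{retry,more} vs ⊕{retry,more}  ✓ same labels
      [retry]
        !Int vs ?Int  ✓
          ?Int vs !Int  ✓
            ⊕{done,ack} vs ⊕{done,ack}  ✗ choice polarity not flipped — not dual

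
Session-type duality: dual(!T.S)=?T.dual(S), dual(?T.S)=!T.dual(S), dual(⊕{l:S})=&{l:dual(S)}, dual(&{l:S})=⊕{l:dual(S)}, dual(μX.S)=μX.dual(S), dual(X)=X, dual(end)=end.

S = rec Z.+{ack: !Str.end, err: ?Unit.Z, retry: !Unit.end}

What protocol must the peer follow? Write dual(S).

rec Z.&{ack: ?Str.end, err: !Unit.Z, retry: ?Unit.end}

rec Z ↦ rec Z  (binder kept)
  +{ack,err,retry} ↦ &{ack,err,retry}  (internal→external)
    • ack:
      !Str ↦ ?Str
        dual(end) = end
    • err:
      ?Unit ↦ !Unit
        dual(Z) = Z
    • retry:
      !Unit ↦ ?Unit
        dual(end) = end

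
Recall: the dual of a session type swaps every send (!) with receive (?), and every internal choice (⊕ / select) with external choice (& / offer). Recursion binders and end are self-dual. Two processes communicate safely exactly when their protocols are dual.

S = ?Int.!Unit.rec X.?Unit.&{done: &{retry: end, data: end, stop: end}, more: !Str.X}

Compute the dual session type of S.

!Int.?Unit.rec X.!Unit.+{done: +{retry: end, data: end, stop: end}, more: ?Str.X}

?Int ↦ !Int
  !Unit ↦ ?Unit
    rec X ↦ rec X  (rec unchanged)
      ?Unit ↦ !Unit
        &{done,more} ↦ +{done,more}  (&→⊕)
          [done]
            &{retry,data,stop} ↦ +{retry,data,stop}  (&→⊕)
              [retry]
                end ↦ end
              [data]
                end ↦ end
              [stop]
                end ↦ end
          [more]
            !Str ↦ ?Str
              X ↦ X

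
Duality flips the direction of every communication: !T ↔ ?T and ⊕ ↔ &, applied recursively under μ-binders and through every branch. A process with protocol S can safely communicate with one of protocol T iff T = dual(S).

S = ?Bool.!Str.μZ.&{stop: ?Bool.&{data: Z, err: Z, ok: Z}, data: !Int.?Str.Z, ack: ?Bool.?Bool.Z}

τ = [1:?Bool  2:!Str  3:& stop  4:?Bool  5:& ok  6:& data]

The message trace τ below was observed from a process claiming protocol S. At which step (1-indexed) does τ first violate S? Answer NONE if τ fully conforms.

NONE

@1 ?Bool  ✓  residual = !Str.μZ.…
@2 !Str  ✓  residual = μZ.…
@3 & stop  ✓  residual = ?Bool.&{data: μZ.…, err: μZ.…, ok: μZ.…}
@4 ?Bool  ✓  residual = &{data: μZ.…, err: μZ.…, ok: μZ.…}
@5 & ok  ✓  residual = μZ.…
@6 & data  ✓  residual = !Int.?Str.μZ.…
trace exhausted — no violation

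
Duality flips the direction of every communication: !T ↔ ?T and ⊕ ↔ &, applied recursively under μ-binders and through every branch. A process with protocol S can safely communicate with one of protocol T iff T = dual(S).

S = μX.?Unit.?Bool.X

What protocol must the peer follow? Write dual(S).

μX = μX  (binder kept)
  ?Unit = !Unit
    ?Bool = !Bool
      X ↦ X

μX.!Unit.!Bool.X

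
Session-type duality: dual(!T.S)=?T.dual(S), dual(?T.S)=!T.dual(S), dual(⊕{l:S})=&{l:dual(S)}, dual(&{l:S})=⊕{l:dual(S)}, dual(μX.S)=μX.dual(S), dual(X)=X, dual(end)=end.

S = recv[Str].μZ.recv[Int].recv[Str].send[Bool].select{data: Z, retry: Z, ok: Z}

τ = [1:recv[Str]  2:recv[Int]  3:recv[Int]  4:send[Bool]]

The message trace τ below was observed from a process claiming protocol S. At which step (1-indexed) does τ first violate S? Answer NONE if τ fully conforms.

@1 recv[Str]  ✓  residual = μZ.…
@2 recv[Int]  ✓  residual = recv[Str].send[Bool].select{data: μZ.…, retry: μZ.…, ok: μZ.…}
@3 got recv[Int], protocol expects recv[Str]  ✗

3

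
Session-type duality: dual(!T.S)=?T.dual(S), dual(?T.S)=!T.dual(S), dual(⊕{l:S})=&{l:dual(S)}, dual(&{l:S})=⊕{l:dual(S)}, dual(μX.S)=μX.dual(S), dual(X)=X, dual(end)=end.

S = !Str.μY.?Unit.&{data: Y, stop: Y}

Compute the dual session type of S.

!Str ↦ ?Str
  μY ↦ μY  (μ self-dual)
    ?Unit ↦ !Unit
      &{data,stop} ↦ ⊕{data,stop}  (external→internal)
        • data:
          Y self-dual
        • stop:
          Y self-dual

?Str.μY.!Unit.⊕{data: Y, stop: Y}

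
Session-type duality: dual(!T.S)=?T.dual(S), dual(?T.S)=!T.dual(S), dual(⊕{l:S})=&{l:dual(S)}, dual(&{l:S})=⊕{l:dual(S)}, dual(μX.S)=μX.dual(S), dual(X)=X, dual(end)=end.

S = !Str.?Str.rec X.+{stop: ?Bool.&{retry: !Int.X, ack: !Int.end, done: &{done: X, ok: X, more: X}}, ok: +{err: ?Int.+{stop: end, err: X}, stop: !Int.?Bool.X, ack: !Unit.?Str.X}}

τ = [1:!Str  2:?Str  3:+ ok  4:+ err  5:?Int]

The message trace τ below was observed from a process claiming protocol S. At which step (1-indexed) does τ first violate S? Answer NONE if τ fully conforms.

@1 !Str  ✓  state: ?Str.rec X.…
@2 ?Str  ✓  state: rec X.…
@3 + ok  ✓  state: +{err: ?Int.+{stop: end, err: rec X.…}, stop: !Int.?Bool.rec X.…, ack: !Unit.?Str.rec X.…}
@4 + err  ✓  state: ?Int.+{stop: end, err: rec X.…}
@5 ?Int  ✓  state: +{stop: end, err: rec X.…}
τ conforms to S (length 5)

NONE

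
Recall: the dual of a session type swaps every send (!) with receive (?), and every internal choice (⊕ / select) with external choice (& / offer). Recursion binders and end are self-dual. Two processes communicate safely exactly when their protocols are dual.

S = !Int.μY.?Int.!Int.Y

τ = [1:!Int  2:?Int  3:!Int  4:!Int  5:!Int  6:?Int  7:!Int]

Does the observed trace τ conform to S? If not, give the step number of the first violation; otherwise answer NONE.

4

@1 !Int  ✓  now at μY.…
@2 ?Int  ✓  now at !Int.μY.…
@3 !Int  ✓  now at μY.…
@4 got !Int, protocol expects ?Int  ✗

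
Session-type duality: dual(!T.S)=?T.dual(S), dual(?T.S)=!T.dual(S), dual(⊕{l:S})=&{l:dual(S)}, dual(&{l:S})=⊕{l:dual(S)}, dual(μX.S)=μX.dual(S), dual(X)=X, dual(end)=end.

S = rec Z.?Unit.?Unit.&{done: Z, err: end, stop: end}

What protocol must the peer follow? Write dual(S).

rec Z.!Unit.!Unit.+{done: Z, err: end, stop: end}

rec Z ↦ rec Z  (rec unchanged)
  ?Unit ↦ !Unit
    ?Unit ↦ !Unit
      &{done,err,stop} ↦ +{done,err,stop}  (external→internal)
        [done]
          Z self-dual
        [err]
          end self-dual
        [stop]
          end self-dual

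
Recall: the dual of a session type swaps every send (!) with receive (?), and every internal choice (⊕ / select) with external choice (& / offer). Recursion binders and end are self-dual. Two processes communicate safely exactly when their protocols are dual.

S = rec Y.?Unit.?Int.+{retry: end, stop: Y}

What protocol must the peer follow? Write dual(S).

rec Y ↦ rec Y  (binder kept)
  ?Unit ↦ !Unit
    ?Int ↦ !Int
      +{retry,stop} ↦ &{retry,stop}  (select→offer)
        case retry:
          end self-dual
        case stop:
          Y self-dual

rec Y.!Unit.!Int.&{retry: end, stop: Y}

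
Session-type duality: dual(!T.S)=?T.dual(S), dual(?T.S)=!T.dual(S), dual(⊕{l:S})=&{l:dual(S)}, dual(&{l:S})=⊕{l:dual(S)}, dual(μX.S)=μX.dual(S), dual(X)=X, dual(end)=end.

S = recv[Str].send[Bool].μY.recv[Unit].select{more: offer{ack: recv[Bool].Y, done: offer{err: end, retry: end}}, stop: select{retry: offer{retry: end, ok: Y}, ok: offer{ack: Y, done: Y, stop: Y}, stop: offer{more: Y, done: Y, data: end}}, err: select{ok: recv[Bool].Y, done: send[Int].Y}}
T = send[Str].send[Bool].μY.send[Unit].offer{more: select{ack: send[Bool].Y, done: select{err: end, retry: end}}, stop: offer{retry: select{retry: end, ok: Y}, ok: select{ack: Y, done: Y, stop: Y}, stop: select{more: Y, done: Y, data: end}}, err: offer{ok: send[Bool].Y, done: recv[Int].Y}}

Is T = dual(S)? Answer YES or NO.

recv[Str] | send[Str]  match
  send[Bool] | send[Bool]  ✗ same direction on both sides — not dual

NO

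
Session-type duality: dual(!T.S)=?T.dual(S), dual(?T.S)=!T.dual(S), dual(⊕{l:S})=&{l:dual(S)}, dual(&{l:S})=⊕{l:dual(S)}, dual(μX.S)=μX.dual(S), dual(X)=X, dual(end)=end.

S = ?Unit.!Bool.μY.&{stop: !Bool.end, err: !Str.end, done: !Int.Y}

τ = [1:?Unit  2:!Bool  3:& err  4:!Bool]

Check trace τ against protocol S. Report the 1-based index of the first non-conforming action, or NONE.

@1 ?Unit  match  residual = !Bool.μY.…
@2 !Bool  match  residual = μY.…
@3 & err  match  residual = !Str.end
@4 got !Bool, protocol expects !Str  ✗

4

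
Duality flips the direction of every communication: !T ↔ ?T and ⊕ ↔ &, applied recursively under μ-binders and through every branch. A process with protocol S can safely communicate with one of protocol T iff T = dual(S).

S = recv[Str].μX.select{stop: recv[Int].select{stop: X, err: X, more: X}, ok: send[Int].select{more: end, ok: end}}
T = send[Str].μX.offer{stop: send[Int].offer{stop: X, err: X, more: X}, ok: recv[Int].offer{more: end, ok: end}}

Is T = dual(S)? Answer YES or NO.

recv[Str] vs send[Str]  ok
  μX vs μX  ok (μ self-dual)
    select{stop,ok} vs offer{stop,ok}  ok label sets agree
      case stop:
        recv[Int] vs send[Int]  ok
          select{stop,err,more} vs offer{stop,err,more}  ok label sets agree
            case stop:
              X vs X  ok
            case err:
              X vs X  ok
            case more:
              X vs X  ok
      case ok:
        send[Int] vs recv[Int]  ok
          select{more,ok} vs offer{more,ok}  ok label sets agree
            case more:
              end vs end  ok
            case ok:
              end vs end  ok

YES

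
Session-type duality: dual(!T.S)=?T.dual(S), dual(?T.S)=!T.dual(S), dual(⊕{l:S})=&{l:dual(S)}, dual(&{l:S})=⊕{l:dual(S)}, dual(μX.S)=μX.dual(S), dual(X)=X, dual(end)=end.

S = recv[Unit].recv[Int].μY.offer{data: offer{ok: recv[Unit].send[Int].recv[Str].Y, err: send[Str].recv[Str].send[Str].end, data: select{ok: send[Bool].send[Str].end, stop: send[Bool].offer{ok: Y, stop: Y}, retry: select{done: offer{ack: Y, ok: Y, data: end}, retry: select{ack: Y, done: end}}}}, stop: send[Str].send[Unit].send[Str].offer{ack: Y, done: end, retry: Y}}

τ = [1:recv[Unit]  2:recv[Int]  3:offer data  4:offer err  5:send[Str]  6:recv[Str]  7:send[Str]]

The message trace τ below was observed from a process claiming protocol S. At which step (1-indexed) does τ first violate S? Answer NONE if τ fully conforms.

[1] recv[Unit]  match  state: recv[Int].μY.…
[2] recv[Int]  match  state: μY.…
[3] offer data  match  state: offer{ok: recv[Unit].send[Int].recv[Str].μY.…, err: send[Str].recv[Str].send[Str].end, data: select{ok: send[Bool].send[Str].end, stop: send[Bool].offer{ok: μY.…, stop: μY.…}, retry: select{done: offer{ack: μY.…, ok: μY.…, data: end}, retry: select{ack: μY.…, done: end}}}}
[4] offer err  match  state: send[Str].recv[Str].send[Str].end
[5] send[Str]  match  state: recv[Str].send[Str].end
[6] recv[Str]  match  state: send[Str].end
[7] send[Str]  match  state: end
τ conforms to S (length 7)

NONE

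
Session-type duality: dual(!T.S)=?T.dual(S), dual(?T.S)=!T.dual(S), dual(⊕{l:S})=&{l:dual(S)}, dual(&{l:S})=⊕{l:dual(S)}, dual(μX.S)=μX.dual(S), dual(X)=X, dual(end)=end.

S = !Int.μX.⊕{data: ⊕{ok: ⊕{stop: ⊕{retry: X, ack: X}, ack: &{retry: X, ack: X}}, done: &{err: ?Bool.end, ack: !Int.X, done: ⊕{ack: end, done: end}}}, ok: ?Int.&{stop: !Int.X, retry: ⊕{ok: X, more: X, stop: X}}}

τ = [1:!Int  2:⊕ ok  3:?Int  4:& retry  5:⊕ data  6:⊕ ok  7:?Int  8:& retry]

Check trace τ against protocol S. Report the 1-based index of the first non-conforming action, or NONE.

[1] !Int  ✓  cont: μX.…
[2] ⊕ ok  ✓  cont: ?Int.&{stop: !Int.μX.…, retry: ⊕{ok: μX.…, more: μX.…, stop: μX.…}}
[3] ?Int  ✓  cont: &{stop: !Int.μX.…, retry: ⊕{ok: μX.…, more: μX.…, stop: μX.…}}
[4] & retry  ✓  cont: ⊕{ok: μX.…, more: μX.…, stop: μX.…}
[5] got ⊕ data, protocol expects ⊕ ok or ⊕ more or ⊕ stop  ✗

5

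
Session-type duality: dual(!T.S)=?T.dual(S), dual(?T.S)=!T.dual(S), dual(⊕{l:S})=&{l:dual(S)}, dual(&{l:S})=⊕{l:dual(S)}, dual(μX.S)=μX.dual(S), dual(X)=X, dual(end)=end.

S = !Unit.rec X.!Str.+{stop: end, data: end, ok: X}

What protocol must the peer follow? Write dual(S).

?Unit.rec X.?Str.&{stop: end, data: end, ok: X}

!Unit = ?Unit
  rec X = rec X  (binder kept)
    !Str = ?Str
      +{stop,data,ok} = &{stop,data,ok}  (internal→external)
        [stop]
          end ↦ end
        [data]
          end ↦ end
        [ok]
          X ↦ X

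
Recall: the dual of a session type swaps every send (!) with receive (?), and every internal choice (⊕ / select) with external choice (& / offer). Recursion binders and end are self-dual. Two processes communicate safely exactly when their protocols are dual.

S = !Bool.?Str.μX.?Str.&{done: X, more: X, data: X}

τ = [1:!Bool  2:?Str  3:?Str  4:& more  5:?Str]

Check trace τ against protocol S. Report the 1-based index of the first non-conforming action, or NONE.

@1 !Bool  ✓  cont: ?Str.μX.…
@2 ?Str  ✓  cont: μX.…
@3 ?Str  ✓  cont: &{done: μX.…, more: μX.…, data: μX.…}
@4 & more  ✓  cont: μX.…
@5 ?Str  ✓  cont: &{done: μX.…, more: μX.…, data: μX.…}
all 5 steps conform

NONE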